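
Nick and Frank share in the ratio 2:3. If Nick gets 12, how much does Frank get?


Find the multiplier:
12 / 2 = 6
Apply to Frank's share:
3 x 6 = 18

18


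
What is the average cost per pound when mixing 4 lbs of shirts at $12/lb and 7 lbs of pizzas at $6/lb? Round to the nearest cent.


Cost of shirts:
4 x $12 = $48
Cost of pizzas:
7 x $6 = $42
Total cost: $48 + $42 = $90
Total weight: 11 lbs
Average: $90 / 11 = $8.1818... ≈ $8.18/lb

$8.18/lb


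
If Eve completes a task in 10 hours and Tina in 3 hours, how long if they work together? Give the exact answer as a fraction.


Eve's rate: 1/10 of the job per hour
Tina's rate: 1/3 of the job per hour
Combined rate: 1/10 + 1/3 = 13/30 per hour
Time = 1 / (13/30) = 30/13 hours (≈ 2.31 hours)

30/13 hours


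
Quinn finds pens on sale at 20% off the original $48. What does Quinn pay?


Calculate the discount amount:
20% of $48 = $9.60
Subtract from original:
$48 - $9.60 = $38.40

$38.40


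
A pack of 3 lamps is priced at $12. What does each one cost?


Total cost: $12
Number of items: 3
Unit price: $12 / 3 = $4

$4


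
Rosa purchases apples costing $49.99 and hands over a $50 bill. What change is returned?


Start with the amount paid:
$50
Subtract the price:
$50 - $49.99 = $0.01

$0.01


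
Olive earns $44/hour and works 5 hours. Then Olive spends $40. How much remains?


Calculate earnings:
5 x $44 = $220
Subtract spending:
$220 - $40 = $180

$180


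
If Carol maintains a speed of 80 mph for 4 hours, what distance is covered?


Use the formula: distance = speed x time
Speed = 80 mph, Time = 4 hours
80 x 4 = 320 miles

320 miles


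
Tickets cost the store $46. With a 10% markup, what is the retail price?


Calculate the markup amount:
10% of $46 = $4.60
Add to cost:
$46 + $4.60 = $50.60

$50.60


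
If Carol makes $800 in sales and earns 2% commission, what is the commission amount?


Convert rate to decimal:
2% = 0.02
Multiply by sales:
$800 x 0.02 = $16

$16


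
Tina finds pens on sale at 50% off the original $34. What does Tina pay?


Calculate the discount amount:
50% of $34 = $17
Subtract from original:
$34 - $17 = $17

$17


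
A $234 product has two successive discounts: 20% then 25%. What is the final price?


First discount:
20% of $234 = $46.80
Price after first discount:
$234 - $46.80 = $187.20
Second discount:
25% of $187.20 = $46.80
Final price:
$187.20 - $46.80 = $140.40

$140.40


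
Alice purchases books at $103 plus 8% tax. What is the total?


Calculate the tax:
8% of $103 = $8.24
Add tax to price:
$103 + $8.24 = $111.24

$111.24


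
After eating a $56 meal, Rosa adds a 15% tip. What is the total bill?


Calculate the tip:
15% of $56 = $8.40
Add tip to meal cost:
$56 + $8.40 = $64.40

$64.40


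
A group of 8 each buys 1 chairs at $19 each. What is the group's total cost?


Cost per person:
1 x $19 = $19
Group total:
8 x $19 = $152

$152


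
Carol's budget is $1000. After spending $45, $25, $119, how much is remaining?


Add up expenses:
$45 + $25 + $119 = $189
Subtract from budget:
$1000 - $189 = $811

$811


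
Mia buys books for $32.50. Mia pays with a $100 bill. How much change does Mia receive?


Start with the amount paid:
$100
Subtract the price:
$100 - $32.50 = $67.50

$67.50


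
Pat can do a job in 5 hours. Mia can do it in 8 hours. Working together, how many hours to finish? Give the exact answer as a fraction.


Pat's rate: 1/5 of the job per hour
Mia's rate: 1/8 of the job per hour
Combined rate: 1/5 + 1/8 = 13/40 per hour
Time = 1 / (13/40) = 40/13 hours (≈ 3.08 hours)

40/13 hours


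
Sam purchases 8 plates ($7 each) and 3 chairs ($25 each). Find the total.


Cost of plates:
8 x $7 = $56
Cost of chairs:
3 x $25 = $75
Add both:
$56 + $75 = $131

$131


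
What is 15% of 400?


Convert percentage to decimal:
15% = 0.15
Multiply:
400 x 0.15 = 60

60


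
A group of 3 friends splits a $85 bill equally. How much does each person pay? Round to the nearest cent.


Total bill: $85
Number of people: 3
Each pays: $85 / 3 = $28.3333... ≈ $28.33

$28.33


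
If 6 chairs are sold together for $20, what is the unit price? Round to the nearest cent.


Total cost: $20
Number of items: 6
Unit price: $20 / 6 = $3.3333... ≈ $3.33

$3.33


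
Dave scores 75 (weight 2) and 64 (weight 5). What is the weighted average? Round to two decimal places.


Weighted sum:
2 x 75 + 5 x 64 = 470
Total weight:
2 + 5 = 7
Weighted average:
470 / 7 = 67.1428... ≈ 67.14

67.14


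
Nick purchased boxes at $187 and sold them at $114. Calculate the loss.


Selling price = $114
Cost price = $187
Loss = cost price - selling price:
Loss = $187 - $114 = $73

$73


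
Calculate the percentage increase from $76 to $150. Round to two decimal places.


Find the absolute change:
|150 - 76| = 74
Divide by original and multiply by 100:
74 / 76 x 100 = 97.3684...% ≈ 97.37%

97.37%


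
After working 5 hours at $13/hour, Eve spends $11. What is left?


Calculate earnings:
5 x $13 = $65
Subtract spending:
$65 - $11 = $54

$54


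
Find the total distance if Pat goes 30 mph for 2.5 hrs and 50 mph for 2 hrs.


Leg 1 distance:
30 x 2.5 = 75 miles
Leg 2 distance:
50 x 2 = 100 miles
Total distance:
75 + 100 = 175 miles

175 miles


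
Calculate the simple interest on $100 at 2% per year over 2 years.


Use the formula I = P x R x T / 100
P x R x T = 100 x 2 x 2 = 400
I = 400 / 100 = $4

$4


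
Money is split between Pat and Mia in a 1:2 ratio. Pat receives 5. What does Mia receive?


Find the multiplier:
5 / 1 = 5
Apply to Mia's share:
2 x 5 = 10

10


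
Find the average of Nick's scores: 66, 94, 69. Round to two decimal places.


Add the scores:
66 + 94 + 69 = 229
Divide by the number of tests:
229 / 3 = 76.3333... ≈ 76.33

76.33


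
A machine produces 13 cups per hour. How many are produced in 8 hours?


Production rate: 13 cups per hour
Time: 8 hours
Total: 13 x 8 = 104 cups

104 cups


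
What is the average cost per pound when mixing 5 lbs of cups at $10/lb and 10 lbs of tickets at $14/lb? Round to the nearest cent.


Cost of cups:
5 x $10 = $50
Cost of tickets:
10 x $14 = $140
Total cost: $50 + $140 = $190
Total weight: 15 lbs
Average: $190 / 15 = $12.6666... ≈ $12.67/lb

$12.67/lb


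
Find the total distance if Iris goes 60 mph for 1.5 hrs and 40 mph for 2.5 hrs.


Leg 1 distance:
60 x 1.5 = 90 miles
Leg 2 distance:
40 x 2.5 = 100 miles
Total distance:
90 + 100 = 190 miles

190 miles


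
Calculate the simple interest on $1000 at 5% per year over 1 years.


Use the formula I = P x R x T / 100
P x R x T = 1000 x 5 x 1 = 5000
I = 5000 / 100 = $50

$50


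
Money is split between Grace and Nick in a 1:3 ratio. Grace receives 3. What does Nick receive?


Find the multiplier:
3 / 1 = 3
Apply to Nick's share:
3 x 3 = 9

9


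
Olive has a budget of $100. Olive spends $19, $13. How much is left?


Add up expenses:
$19 + $13 = $32
Subtract from budget:
$100 - $32 = $68

$68


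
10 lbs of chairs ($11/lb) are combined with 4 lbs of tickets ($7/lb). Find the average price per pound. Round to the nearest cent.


Cost of chairs:
10 x $11 = $110
Cost of tickets:
4 x $7 = $28
Total cost: $110 + $28 = $138
Total weight: 14 lbs
Average: $138 / 14 = $9.8571... ≈ $9.86/lb

$9.86/lb


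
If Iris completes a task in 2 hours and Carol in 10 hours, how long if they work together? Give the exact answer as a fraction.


Iris's rate: 1/2 of the job per hour
Carol's rate: 1/10 of the job per hour
Combined rate: 1/2 + 1/10 = 3/5 per hour
Time = 1 / (3/5) = 5/3 hours (≈ 1.67 hours)

5/3 hours


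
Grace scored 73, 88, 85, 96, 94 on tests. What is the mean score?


Add the scores:
73 + 88 + 85 + 96 + 94 = 436
Divide by the number of tests:
436 / 5 = 87.2

87.2


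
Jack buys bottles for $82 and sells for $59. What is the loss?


Selling price = $59
Cost price = $82
Loss = cost price - selling price:
Loss = $82 - $59 = $23

$23


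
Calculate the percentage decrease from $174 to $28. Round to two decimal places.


Find the absolute change:
|28 - 174| = 146
Divide by original and multiply by 100:
146 / 174 x 100 = 83.9080...% ≈ 83.91%

83.91%


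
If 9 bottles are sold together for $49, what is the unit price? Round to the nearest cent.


Total cost: $49
Number of items: 9
Unit price: $49 / 9 = $5.4444... ≈ $5.44

$5.44


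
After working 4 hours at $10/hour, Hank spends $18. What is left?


Calculate earnings:
4 x $10 = $40
Subtract spending:
$40 - $18 = $22

$22


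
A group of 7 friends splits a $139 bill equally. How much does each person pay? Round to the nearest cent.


Total bill: $139
Number of people: 7
Each pays: $139 / 7 = $19.8571... ≈ $19.86

$19.86


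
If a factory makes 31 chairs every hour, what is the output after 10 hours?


Production rate: 31 chairs per hour
Time: 10 hours
Total: 31 x 10 = 310 chairs

310 chairs


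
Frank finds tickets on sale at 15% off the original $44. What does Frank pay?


Calculate the discount amount:
15% of $44 = $6.60
Subtract from original:
$44 - $6.60 = $37.40

$37.40


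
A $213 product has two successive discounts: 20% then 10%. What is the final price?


First discount:
20% of $213 = $42.60
Price after first discount:
$213 - $42.60 = $170.40
Second discount:
10% of $170.40 = $17.04
Final price:
$170.40 - $17.04 = $153.36

$153.36


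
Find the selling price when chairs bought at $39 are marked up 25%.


Calculate the markup amount:
25% of $39 = $9.75
Add to cost:
$39 + $9.75 = $48.75

$48.75


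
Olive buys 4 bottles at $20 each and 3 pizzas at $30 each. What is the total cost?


Cost of bottles:
4 x $20 = $80
Cost of pizzas:
3 x $30 = $90
Add both:
$80 + $90 = $170

$170


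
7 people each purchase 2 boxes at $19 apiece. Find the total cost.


Cost per person:
2 x $19 = $38
Group total:
7 x $38 = $266

$266


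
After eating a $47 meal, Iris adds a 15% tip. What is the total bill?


Calculate the tip:
15% of $47 = $7.05
Add tip to meal cost:
$47 + $7.05 = $54.05

$54.05


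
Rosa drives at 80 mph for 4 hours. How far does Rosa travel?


Use the formula: distance = speed x time
Speed = 80 mph, Time = 4 hours
80 x 4 = 320 miles

320 miles


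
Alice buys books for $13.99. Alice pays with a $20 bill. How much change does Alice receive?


Start with the amount paid:
$20
Subtract the price:
$20 - $13.99 = $6.01

$6.01


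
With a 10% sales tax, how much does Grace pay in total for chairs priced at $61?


Calculate the tax:
10% of $61 = $6.10
Add tax to price:
$61 + $6.10 = $67.10

$67.10


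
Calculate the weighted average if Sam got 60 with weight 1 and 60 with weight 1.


Weighted sum:
1 x 60 + 1 x 60 = 120
Total weight:
1 + 1 = 2
Weighted average:
120 / 2 = 60

60


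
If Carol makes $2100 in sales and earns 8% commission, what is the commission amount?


Convert rate to decimal:
8% = 0.08
Multiply by sales:
$2100 x 0.08 = $168

$168


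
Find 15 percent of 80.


Convert percentage to decimal:
15% = 0.15
Multiply:
80 x 0.15 = 12

12


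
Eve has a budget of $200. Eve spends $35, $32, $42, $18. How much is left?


Add up expenses:
$35 + $32 + $42 + $18 = $127
Subtract from budget:
$200 - $127 = $73

$73


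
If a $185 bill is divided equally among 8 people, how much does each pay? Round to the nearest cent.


Total bill: $185
Number of people: 8
Each pays: $185 / 8 = $23.125 ≈ $23.13

$23.13


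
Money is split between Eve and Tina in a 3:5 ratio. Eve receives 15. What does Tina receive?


Find the multiplier:
15 / 3 = 5
Apply to Tina's share:
5 x 5 = 25

25


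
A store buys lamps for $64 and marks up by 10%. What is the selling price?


Calculate the markup amount:
10% of $64 = $6.40
Add to cost:
$64 + $6.40 = $70.40

$70.40


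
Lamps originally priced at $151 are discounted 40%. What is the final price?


Calculate the discount amount:
40% of $151 = $60.40
Subtract from original:
$151 - $60.40 = $90.60

$90.60


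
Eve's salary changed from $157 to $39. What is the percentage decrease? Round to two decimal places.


Find the absolute change:
|39 - 157| = 118
Divide by original and multiply by 100:
118 / 157 x 100 = 75.1592...% ≈ 75.16%

75.16%


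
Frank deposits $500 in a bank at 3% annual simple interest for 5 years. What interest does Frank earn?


Use the formula I = P x R x T / 100
P x R x T = 500 x 3 x 5 = 7500
I = 7500 / 100 = $75

$75


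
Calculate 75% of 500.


Convert percentage to decimal:
75% = 0.75
Multiply:
500 x 0.75 = 375

375


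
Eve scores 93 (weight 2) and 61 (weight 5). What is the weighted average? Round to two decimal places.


Weighted sum:
2 x 93 + 5 x 61 = 491
Total weight:
2 + 5 = 7
Weighted average:
491 / 7 = 70.1428... ≈ 70.14

70.14


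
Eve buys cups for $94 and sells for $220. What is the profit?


Selling price = $220
Cost price = $94
Profit = selling price - cost price:
Profit = $220 - $94 = $126

$126


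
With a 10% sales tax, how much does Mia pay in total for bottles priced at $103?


Calculate the tax:
10% of $103 = $10.30
Add tax to price:
$103 + $10.30 = $113.30

$113.30


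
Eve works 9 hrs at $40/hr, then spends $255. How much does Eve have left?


Calculate earnings:
9 x $40 = $360
Subtract spending:
$360 - $255 = $105

$105


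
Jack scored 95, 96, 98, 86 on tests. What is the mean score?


Add the scores:
95 + 96 + 98 + 86 = 375
Divide by the number of tests:
375 / 4 = 93.75

93.75


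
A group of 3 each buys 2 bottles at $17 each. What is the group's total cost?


Cost per person:
2 x $17 = $34
Group total:
3 x $34 = $102

$102


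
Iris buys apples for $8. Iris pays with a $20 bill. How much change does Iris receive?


Start with the amount paid:
$20
Subtract the price:
$20 - $8 = $12

$12


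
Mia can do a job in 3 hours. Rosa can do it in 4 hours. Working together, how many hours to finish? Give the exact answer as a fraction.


Mia's rate: 1/3 of the job per hour
Rosa's rate: 1/4 of the job per hour
Combined rate: 1/3 + 1/4 = 7/12 per hour
Time = 1 / (7/12) = 12/7 hours (≈ 1.71 hours)

12/7 hours


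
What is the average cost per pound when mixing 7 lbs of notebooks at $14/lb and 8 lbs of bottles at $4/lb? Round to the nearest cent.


Cost of notebooks:
7 x $14 = $98
Cost of bottles:
8 x $4 = $32
Total cost: $98 + $32 = $130
Total weight: 15 lbs
Average: $130 / 15 = $8.6666... ≈ $8.67/lb

$8.67/lb


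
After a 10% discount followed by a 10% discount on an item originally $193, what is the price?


First discount:
10% of $193 = $19.30
Price after first discount:
$193 - $19.30 = $173.70
Second discount:
10% of $173.70 = $17.37
Final price:
$173.70 - $17.37 = $156.33

$156.33


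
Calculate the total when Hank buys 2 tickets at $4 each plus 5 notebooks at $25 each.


Cost of tickets:
2 x $4 = $8
Cost of notebooks:
5 x $25 = $125
Add both:
$8 + $125 = $133

$133


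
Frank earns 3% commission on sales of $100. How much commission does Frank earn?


Convert rate to decimal:
3% = 0.03
Multiply by sales:
$100 x 0.03 = $3

$3


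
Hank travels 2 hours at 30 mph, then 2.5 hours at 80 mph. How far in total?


Leg 1 distance:
30 x 2 = 60 miles
Leg 2 distance:
80 x 2.5 = 200 miles
Total distance:
60 + 200 = 260 miles

260 miles


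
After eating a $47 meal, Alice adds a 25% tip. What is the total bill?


Calculate the tip:
25% of $47 = $11.75
Add tip to meal cost:
$47 + $11.75 = $58.75

$58.75


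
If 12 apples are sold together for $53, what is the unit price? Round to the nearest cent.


Total cost: $53
Number of items: 12
Unit price: $53 / 12 = $4.4166... ≈ $4.42

$4.42


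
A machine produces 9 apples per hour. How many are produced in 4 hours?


Production rate: 9 apples per hour
Time: 4 hours
Total: 9 x 4 = 36 apples

36 apples


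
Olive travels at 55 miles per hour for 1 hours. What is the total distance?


Use the formula: distance = speed x time
Speed = 55 mph, Time = 1 hours
55 x 1 = 55 miles

55 miles


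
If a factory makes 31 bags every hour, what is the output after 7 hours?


Production rate: 31 bags per hour
Time: 7 hours
Total: 31 x 7 = 217 bags

217 bags


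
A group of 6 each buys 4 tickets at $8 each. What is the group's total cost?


Cost per person:
4 x $8 = $32
Group total:
6 x $32 = $192

$192


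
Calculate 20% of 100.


Convert percentage to decimal:
20% = 0.2
Multiply:
100 x 0.2 = 20

20


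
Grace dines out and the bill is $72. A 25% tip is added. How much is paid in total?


Calculate the tip:
25% of $72 = $18
Add tip to meal cost:
$72 + $18 = $90

$90


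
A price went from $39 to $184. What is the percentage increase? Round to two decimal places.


Find the absolute change:
|184 - 39| = 145
Divide by original and multiply by 100:
145 / 39 x 100 = 371.7948...% ≈ 371.79%

371.79%


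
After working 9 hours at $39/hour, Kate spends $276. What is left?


Calculate earnings:
9 x $39 = $351
Subtract spending:
$351 - $276 = $75

$75


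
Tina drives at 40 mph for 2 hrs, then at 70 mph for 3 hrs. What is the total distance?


Leg 1 distance:
40 x 2 = 80 miles
Leg 2 distance:
70 x 3 = 210 miles
Total distance:
80 + 210 = 290 miles

290 miles


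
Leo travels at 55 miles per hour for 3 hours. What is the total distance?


Use the formula: distance = speed x time
Speed = 55 mph, Time = 3 hours
55 x 3 = 165 miles

165 miles


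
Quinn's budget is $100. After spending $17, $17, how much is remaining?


Add up expenses:
$17 + $17 = $34
Subtract from budget:
$100 - $34 = $66

$66


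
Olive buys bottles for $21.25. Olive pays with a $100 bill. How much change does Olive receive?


Start with the amount paid:
$100
Subtract the price:
$100 - $21.25 = $78.75

$78.75


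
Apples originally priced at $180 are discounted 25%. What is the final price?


Calculate the discount amount:
25% of $180 = $45
Subtract from original:
$180 - $45 = $135

$135


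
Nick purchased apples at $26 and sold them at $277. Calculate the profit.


Selling price = $277
Cost price = $26
Profit = selling price - cost price:
Profit = $277 - $26 = $251

$251


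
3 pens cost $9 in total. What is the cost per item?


Total cost: $9
Number of items: 3
Unit price: $9 / 3 = $3

$3


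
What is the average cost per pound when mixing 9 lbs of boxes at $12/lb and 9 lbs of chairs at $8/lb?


Cost of boxes:
9 x $12 = $108
Cost of chairs:
9 x $8 = $72
Total cost: $108 + $72 = $180
Total weight: 18 lbs
Average: $180 / 18 = $10/lb

$10/lb


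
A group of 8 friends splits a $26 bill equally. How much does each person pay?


Total bill: $26
Number of people: 8
Each pays: $26 / 8 = $3.25

$3.25


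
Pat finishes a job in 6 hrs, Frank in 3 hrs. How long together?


Pat's rate: 1/6 of the job per hour
Frank's rate: 1/3 of the job per hour
Combined rate: 1/6 + 1/3 = 1/2 per hour
Time = 1 / (1/2) = 2 hours

2 hours


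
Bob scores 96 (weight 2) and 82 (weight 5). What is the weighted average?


Weighted sum:
2 x 96 + 5 x 82 = 602
Total weight:
2 + 5 = 7
Weighted average:
602 / 7 = 86

86


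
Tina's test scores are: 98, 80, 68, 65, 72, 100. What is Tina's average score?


Add the scores:
98 + 80 + 68 + 65 + 72 + 100 = 483
Divide by the number of tests:
483 / 6 = 80.5

80.5


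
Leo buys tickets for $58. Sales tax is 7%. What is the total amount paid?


Calculate the tax:
7% of $58 = $4.06
Add tax to price:
$58 + $4.06 = $62.06

$62.06


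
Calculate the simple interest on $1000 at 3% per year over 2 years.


Use the formula I = P x R x T / 100
P x R x T = 1000 x 3 x 2 = 6000
I = 6000 / 100 = $60

$60


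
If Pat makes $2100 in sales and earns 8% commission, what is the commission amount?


Convert rate to decimal:
8% = 0.08
Multiply by sales:
$2100 x 0.08 = $168

$168


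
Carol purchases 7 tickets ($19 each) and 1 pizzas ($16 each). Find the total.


Cost of tickets:
7 x $19 = $133
Cost of pizzas:
1 x $16 = $16
Add both:
$133 + $16 = $149

$149


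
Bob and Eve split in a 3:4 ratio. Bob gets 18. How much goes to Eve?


Find the multiplier:
18 / 3 = 6
Apply to Eve's share:
4 x 6 = 24

24


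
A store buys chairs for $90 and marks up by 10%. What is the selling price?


Calculate the markup amount:
10% of $90 = $9
Add to cost:
$90 + $9 = $99

$99


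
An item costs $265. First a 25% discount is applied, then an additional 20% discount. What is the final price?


First discount:
25% of $265 = $66.25
Price after first discount:
$265 - $66.25 = $198.75
Second discount:
20% of $198.75 = $39.75
Final price:
$198.75 - $39.75 = $159

$159


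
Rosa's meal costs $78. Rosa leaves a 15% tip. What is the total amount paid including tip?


Calculate the tip:
15% of $78 = $11.70
Add tip to meal cost:
$78 + $11.70 = $89.70

$89.70


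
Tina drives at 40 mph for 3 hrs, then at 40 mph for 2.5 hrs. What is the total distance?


Leg 1 distance:
40 x 3 = 120 miles
Leg 2 distance:
40 x 2.5 = 100 miles
Total distance:
120 + 100 = 220 miles

220 miles


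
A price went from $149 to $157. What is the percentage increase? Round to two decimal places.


Find the absolute change:
|157 - 149| = 8
Divide by original and multiply by 100:
8 / 149 x 100 = 5.3691...% ≈ 5.37%

5.37%


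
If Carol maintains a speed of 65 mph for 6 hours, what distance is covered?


Use the formula: distance = speed x time
Speed = 65 mph, Time = 6 hours
65 x 6 = 390 miles

390 miles


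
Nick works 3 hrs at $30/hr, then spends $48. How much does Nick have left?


Calculate earnings:
3 x $30 = $90
Subtract spending:
$90 - $48 = $42

$42


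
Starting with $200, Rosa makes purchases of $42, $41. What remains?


Add up expenses:
$42 + $41 = $83
Subtract from budget:
$200 - $83 = $117

$117


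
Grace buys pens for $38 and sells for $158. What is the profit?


Selling price = $158
Cost price = $38
Profit = selling price - cost price:
Profit = $158 - $38 = $120

$120


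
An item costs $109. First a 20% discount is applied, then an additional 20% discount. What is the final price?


First discount:
20% of $109 = $21.80
Price after first discount:
$109 - $21.80 = $87.20
Second discount:
20% of $87.20 = $17.44
Final price:
$87.20 - $17.44 = $69.76

$69.76


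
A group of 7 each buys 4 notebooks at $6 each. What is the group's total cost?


Cost per person:
4 x $6 = $24
Group total:
7 x $24 = $168

$168


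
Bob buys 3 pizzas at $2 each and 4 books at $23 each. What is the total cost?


Cost of pizzas:
3 x $2 = $6
Cost of books:
4 x $23 = $92
Add both:
$6 + $92 = $98

$98


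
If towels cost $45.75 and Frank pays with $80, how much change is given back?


Start with the amount paid:
$80
Subtract the price:
$80 - $45.75 = $34.25

$34.25


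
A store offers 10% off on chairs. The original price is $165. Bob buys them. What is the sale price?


Calculate the discount amount:
10% of $165 = $16.50
Subtract from original:
$165 - $16.50 = $148.50

$148.50


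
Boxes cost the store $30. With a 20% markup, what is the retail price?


Calculate the markup amount:
20% of $30 = $6
Add to cost:
$30 + $6 = $36

$36


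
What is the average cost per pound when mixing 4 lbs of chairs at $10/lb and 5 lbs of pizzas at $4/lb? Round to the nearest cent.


Cost of chairs:
4 x $10 = $40
Cost of pizzas:
5 x $4 = $20
Total cost: $40 + $20 = $60
Total weight: 9 lbs
Average: $60 / 9 = $6.6666... ≈ $6.67/lb

$6.67/lb


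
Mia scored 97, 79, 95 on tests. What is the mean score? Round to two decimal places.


Add the scores:
97 + 79 + 95 = 271
Divide by the number of tests:
271 / 3 = 90.3333... ≈ 90.33

90.33


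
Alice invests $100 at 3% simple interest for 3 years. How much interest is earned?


Use the formula I = P x R x T / 100
P x R x T = 100 x 3 x 3 = 900
I = 900 / 100 = $9

$9


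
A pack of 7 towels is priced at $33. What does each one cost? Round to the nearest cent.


Total cost: $33
Number of items: 7
Unit price: $33 / 7 = $4.7142... ≈ $4.71

$4.71


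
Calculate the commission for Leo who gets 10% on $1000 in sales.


Convert rate to decimal:
10% = 0.1
Multiply by sales:
$1000 x 0.1 = $100

$100


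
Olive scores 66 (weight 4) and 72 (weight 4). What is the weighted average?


Weighted sum:
4 x 66 + 4 x 72 = 552
Total weight:
4 + 4 = 8
Weighted average:
552 / 8 = 69

69


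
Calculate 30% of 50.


Convert percentage to decimal:
30% = 0.3
Multiply:
50 x 0.3 = 15

15


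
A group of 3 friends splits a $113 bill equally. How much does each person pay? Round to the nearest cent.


Total bill: $113
Number of people: 3
Each pays: $113 / 3 = $37.6666... ≈ $37.67

$37.67


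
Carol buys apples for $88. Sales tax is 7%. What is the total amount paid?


Calculate the tax:
7% of $88 = $6.16
Add tax to price:
$88 + $6.16 = $94.16

$94.16


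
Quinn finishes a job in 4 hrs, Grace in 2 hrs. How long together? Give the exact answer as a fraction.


Quinn's rate: 1/4 of the job per hour
Grace's rate: 1/2 of the job per hour
Combined rate: 1/4 + 1/2 = 3/4 per hour
Time = 1 / (3/4) = 4/3 hours (≈ 1.33 hours)

4/3 hours


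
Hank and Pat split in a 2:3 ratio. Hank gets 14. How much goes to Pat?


Find the multiplier:
14 / 2 = 7
Apply to Pat's share:
3 x 7 = 21

21


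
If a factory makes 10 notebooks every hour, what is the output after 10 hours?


Production rate: 10 notebooks per hour
Time: 10 hours
Total: 10 x 10 = 100 notebooks

100 notebooks


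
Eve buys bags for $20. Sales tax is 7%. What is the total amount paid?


Calculate the tax:
7% of $20 = $1.40
Add tax to price:
$20 + $1.40 = $21.40

$21.40


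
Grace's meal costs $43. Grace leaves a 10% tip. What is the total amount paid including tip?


Calculate the tip:
10% of $43 = $4.30
Add tip to meal cost:
$43 + $4.30 = $47.30

$47.30


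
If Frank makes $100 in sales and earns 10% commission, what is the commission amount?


Convert rate to decimal:
10% = 0.1
Multiply by sales:
$100 x 0.1 = $10

$10


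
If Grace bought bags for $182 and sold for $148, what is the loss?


Selling price = $148
Cost price = $182
Loss = cost price - selling price:
Loss = $182 - $148 = $34

$34


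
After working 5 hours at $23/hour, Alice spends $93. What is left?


Calculate earnings:
5 x $23 = $115
Subtract spending:
$115 - $93 = $22

$22


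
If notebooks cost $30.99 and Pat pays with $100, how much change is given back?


Start with the amount paid:
$100
Subtract the price:
$100 - $30.99 = $69.01

$69.01


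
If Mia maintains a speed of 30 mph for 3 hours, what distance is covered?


Use the formula: distance = speed x time
Speed = 30 mph, Time = 3 hours
30 x 3 = 90 miles

90 miles


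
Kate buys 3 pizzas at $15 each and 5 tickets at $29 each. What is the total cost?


Cost of pizzas:
3 x $15 = $45
Cost of tickets:
5 x $29 = $145
Add both:
$45 + $145 = $190

$190


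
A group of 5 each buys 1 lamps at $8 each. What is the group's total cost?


Cost per person:
1 x $8 = $8
Group total:
5 x $8 = $40

$40


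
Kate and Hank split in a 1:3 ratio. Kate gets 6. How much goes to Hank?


Find the multiplier:
6 / 1 = 6
Apply to Hank's share:
3 x 6 = 18

18


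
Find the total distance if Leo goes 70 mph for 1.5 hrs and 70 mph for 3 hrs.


Leg 1 distance:
70 x 1.5 = 105 miles
Leg 2 distance:
70 x 3 = 210 miles
Total distance:
105 + 210 = 315 miles

315 miles


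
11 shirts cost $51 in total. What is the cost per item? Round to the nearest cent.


Total cost: $51
Number of items: 11
Unit price: $51 / 11 = $4.6363... ≈ $4.64

$4.64


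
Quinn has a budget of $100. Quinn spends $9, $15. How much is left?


Add up expenses:
$9 + $15 = $24
Subtract from budget:
$100 - $24 = $76

$76


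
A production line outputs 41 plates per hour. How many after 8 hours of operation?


Production rate: 41 plates per hour
Time: 8 hours
Total: 41 x 8 = 328 plates

328 plates


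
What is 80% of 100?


Convert percentage to decimal:
80% = 0.8
Multiply:
100 x 0.8 = 80

80


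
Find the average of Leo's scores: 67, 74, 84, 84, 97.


Add the scores:
67 + 74 + 84 + 84 + 97 = 406
Divide by the number of tests:
406 / 5 = 81.2

81.2


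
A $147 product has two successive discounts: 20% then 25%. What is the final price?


First discount:
20% of $147 = $29.40
Price after first discount:
$147 - $29.40 = $117.60
Second discount:
25% of $117.60 = $29.40
Final price:
$117.60 - $29.40 = $88.20

$88.20


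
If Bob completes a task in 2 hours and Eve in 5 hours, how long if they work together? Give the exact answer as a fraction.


Bob's rate: 1/2 of the job per hour
Eve's rate: 1/5 of the job per hour
Combined rate: 1/2 + 1/5 = 7/10 per hour
Time = 1 / (7/10) = 10/7 hours (≈ 1.43 hours)

10/7 hours


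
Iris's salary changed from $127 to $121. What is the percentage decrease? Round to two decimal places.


Find the absolute change:
|121 - 127| = 6
Divide by original and multiply by 100:
6 / 127 x 100 = 4.7244...% ≈ 4.72%

4.72%


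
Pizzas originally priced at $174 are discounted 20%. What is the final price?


Calculate the discount amount:
20% of $174 = $34.80
Subtract from original:
$174 - $34.80 = $139.20

$139.20


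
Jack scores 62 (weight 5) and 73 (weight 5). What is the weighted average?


Weighted sum:
5 x 62 + 5 x 73 = 675
Total weight:
5 + 5 = 10
Weighted average:
675 / 10 = 67.5

67.5


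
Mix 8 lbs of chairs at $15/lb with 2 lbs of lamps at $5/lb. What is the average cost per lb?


Cost of chairs:
8 x $15 = $120
Cost of lamps:
2 x $5 = $10
Total cost: $120 + $10 = $130
Total weight: 10 lbs
Average: $130 / 10 = $13/lb

$13/lb


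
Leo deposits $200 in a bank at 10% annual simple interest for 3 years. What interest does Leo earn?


Use the formula I = P x R x T / 100
P x R x T = 200 x 10 x 3 = 6000
I = 6000 / 100 = $60

$60


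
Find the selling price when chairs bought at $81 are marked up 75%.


Calculate the markup amount:
75% of $81 = $60.75
Add to cost:
$81 + $60.75 = $141.75

$141.75


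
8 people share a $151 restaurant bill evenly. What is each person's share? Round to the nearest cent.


Total bill: $151
Number of people: 8
Each pays: $151 / 8 = $18.875 ≈ $18.88

$18.88


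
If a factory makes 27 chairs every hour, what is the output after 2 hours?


Production rate: 27 chairs per hour
Time: 2 hours
Total: 27 x 2 = 54 chairs

54 chairs


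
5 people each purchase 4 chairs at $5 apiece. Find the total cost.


Cost per person:
4 x $5 = $20
Group total:
5 x $20 = $100

$100


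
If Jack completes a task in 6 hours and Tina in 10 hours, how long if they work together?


Jack's rate: 1/6 of the job per hour
Tina's rate: 1/10 of the job per hour
Combined rate: 1/6 + 1/10 = 4/15 per hour
Time = 1 / (4/15) = 15/4 = 3.75 hours

3.75 hours


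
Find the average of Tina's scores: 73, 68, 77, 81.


Add the scores:
73 + 68 + 77 + 81 = 299
Divide by the number of tests:
299 / 4 = 74.75

74.75


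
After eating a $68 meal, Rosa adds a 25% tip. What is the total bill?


Calculate the tip:
25% of $68 = $17
Add tip to meal cost:
$68 + $17 = $85

$85


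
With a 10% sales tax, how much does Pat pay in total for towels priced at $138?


Calculate the tax:
10% of $138 = $13.80
Add tax to price:
$138 + $13.80 = $151.80

$151.80


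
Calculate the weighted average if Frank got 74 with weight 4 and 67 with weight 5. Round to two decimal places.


Weighted sum:
4 x 74 + 5 x 67 = 631
Total weight:
4 + 5 = 9
Weighted average:
631 / 9 = 70.1111... ≈ 70.11

70.11


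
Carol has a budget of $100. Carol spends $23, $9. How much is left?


Add up expenses:
$23 + $9 = $32
Subtract from budget:
$100 - $32 = $68

$68


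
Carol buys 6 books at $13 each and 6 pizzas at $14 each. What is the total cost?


Cost of books:
6 x $13 = $78
Cost of pizzas:
6 x $14 = $84
Add both:
$78 + $84 = $162

$162


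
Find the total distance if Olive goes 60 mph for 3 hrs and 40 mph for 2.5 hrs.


Leg 1 distance:
60 x 3 = 180 miles
Leg 2 distance:
40 x 2.5 = 100 miles
Total distance:
180 + 100 = 280 miles

280 miles


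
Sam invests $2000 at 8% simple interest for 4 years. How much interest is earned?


Use the formula I = P x R x T / 100
P x R x T = 2000 x 8 x 4 = 64000
I = 64000 / 100 = $640

$640


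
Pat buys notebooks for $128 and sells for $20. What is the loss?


Selling price = $20
Cost price = $128
Loss = cost price - selling price:
Loss = $128 - $20 = $108

$108


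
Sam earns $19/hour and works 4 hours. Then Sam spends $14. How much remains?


Calculate earnings:
4 x $19 = $76
Subtract spending:
$76 - $14 = $62

$62


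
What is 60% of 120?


Convert percentage to decimal:
60% = 0.6
Multiply:
120 x 0.6 = 72

72


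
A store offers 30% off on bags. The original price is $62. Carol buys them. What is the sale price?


Calculate the discount amount:
30% of $62 = $18.60
Subtract from original:
$62 - $18.60 = $43.40

$43.40


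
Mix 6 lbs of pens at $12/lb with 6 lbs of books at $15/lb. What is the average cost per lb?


Cost of pens:
6 x $12 = $72
Cost of books:
6 x $15 = $90
Total cost: $72 + $90 = $162
Total weight: 12 lbs
Average: $162 / 12 = $13.50/lb

$13.50/lb


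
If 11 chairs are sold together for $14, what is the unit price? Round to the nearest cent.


Total cost: $14
Number of items: 11
Unit price: $14 / 11 = $1.2727... ≈ $1.27

$1.27


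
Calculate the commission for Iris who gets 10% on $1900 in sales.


Convert rate to decimal:
10% = 0.1
Multiply by sales:
$1900 x 0.1 = $190

$190


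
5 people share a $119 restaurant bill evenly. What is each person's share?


Total bill: $119
Number of people: 5
Each pays: $119 / 5 = $23.80

$23.80


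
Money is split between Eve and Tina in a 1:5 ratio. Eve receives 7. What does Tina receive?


Find the multiplier:
7 / 1 = 7
Apply to Tina's share:
5 x 7 = 35

35


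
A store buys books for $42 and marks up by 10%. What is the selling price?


Calculate the markup amount:
10% of $42 = $4.20
Add to cost:
$42 + $4.20 = $46.20

$46.20


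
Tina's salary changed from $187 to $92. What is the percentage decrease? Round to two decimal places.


Find the absolute change:
|92 - 187| = 95
Divide by original and multiply by 100:
95 / 187 x 100 = 50.8021...% ≈ 50.8%

50.8%


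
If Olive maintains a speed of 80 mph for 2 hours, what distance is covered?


Use the formula: distance = speed x time
Speed = 80 mph, Time = 2 hours
80 x 2 = 160 miles

160 miles


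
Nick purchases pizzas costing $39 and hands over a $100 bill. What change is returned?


Start with the amount paid:
$100
Subtract the price:
$100 - $39 = $61

$61


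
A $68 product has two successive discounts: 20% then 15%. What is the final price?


First discount:
20% of $68 = $13.60
Price after first discount:
$68 - $13.60 = $54.40
Second discount:
15% of $54.40 = $8.16
Final price:
$54.40 - $8.16 = $46.24

$46.24


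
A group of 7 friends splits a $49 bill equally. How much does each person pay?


Total bill: $49
Number of people: 7
Each pays: $49 / 7 = $7

$7


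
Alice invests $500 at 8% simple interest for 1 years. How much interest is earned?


Use the formula I = P x R x T / 100
P x R x T = 500 x 8 x 1 = 4000
I = 4000 / 100 = $40

$40


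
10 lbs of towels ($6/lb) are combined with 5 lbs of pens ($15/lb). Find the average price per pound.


Cost of towels:
10 x $6 = $60
Cost of pens:
5 x $15 = $75
Total cost: $60 + $75 = $135
Total weight: 15 lbs
Average: $135 / 15 = $9/lb

$9/lb


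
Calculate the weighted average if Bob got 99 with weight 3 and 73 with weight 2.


Weighted sum:
3 x 99 + 2 x 73 = 443
Total weight:
3 + 2 = 5
Weighted average:
443 / 5 = 88.6

88.6


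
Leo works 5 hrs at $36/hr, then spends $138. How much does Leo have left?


Calculate earnings:
5 x $36 = $180
Subtract spending:
$180 - $138 = $42

$42


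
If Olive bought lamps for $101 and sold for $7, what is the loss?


Selling price = $7
Cost price = $101
Loss = cost price - selling price:
Loss = $101 - $7 = $94

$94


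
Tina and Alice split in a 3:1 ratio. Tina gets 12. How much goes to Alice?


Find the multiplier:
12 / 3 = 4
Apply to Alice's share:
1 x 4 = 4

4


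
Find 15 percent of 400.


Convert percentage to decimal:
15% = 0.15
Multiply:
400 x 0.15 = 60

60


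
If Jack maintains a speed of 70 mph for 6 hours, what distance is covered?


Use the formula: distance = speed x time
Speed = 70 mph, Time = 6 hours
70 x 6 = 420 miles

420 miles


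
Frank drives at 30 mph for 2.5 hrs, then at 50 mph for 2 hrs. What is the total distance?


Leg 1 distance:
30 x 2.5 = 75 miles
Leg 2 distance:
50 x 2 = 100 miles
Total distance:
75 + 100 = 175 miles

175 miles


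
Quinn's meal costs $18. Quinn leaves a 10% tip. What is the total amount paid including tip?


Calculate the tip:
10% of $18 = $1.80
Add tip to meal cost:
$18 + $1.80 = $19.80

$19.80


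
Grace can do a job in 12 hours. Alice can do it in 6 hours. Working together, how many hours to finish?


Grace's rate: 1/12 of the job per hour
Alice's rate: 1/6 of the job per hour
Combined rate: 1/12 + 1/6 = 1/4 per hour
Time = 1 / (1/4) = 4 hours

4 hours


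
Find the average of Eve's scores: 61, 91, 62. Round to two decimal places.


Add the scores:
61 + 91 + 62 = 214
Divide by the number of tests:
214 / 3 = 71.3333... ≈ 71.33

71.33


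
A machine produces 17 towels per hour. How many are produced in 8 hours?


Production rate: 17 towels per hour
Time: 8 hours
Total: 17 x 8 = 136 towels

136 towels


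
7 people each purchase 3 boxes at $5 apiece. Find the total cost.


Cost per person:
3 x $5 = $15
Group total:
7 x $15 = $105

$105


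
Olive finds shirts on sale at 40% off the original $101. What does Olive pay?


Calculate the discount amount:
40% of $101 = $40.40
Subtract from original:
$101 - $40.40 = $60.60

$60.60


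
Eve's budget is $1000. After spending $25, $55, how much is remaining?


Add up expenses:
$25 + $55 = $80
Subtract from budget:
$1000 - $80 = $920

$920


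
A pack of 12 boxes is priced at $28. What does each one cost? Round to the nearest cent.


Total cost: $28
Number of items: 12
Unit price: $28 / 12 = $2.3333... ≈ $2.33

$2.33


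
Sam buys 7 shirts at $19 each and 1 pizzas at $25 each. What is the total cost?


Cost of shirts:
7 x $19 = $133
Cost of pizzas:
1 x $25 = $25
Add both:
$133 + $25 = $158

$158


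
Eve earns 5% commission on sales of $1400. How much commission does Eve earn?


Convert rate to decimal:
5% = 0.05
Multiply by sales:
$1400 x 0.05 = $70

$70


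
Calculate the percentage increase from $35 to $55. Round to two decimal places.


Find the absolute change:
|55 - 35| = 20
Divide by original and multiply by 100:
20 / 35 x 100 = 57.1428...% ≈ 57.14%

57.14%


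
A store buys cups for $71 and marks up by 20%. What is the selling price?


Calculate the markup amount:
20% of $71 = $14.20
Add to cost:
$71 + $14.20 = $85.20

$85.20


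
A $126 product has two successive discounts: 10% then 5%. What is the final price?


First discount:
10% of $126 = $12.60
Price after first discount:
$126 - $12.60 = $113.40
Second discount:
5% of $113.40 = $5.67
Final price:
$113.40 - $5.67 = $107.73

$107.73
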